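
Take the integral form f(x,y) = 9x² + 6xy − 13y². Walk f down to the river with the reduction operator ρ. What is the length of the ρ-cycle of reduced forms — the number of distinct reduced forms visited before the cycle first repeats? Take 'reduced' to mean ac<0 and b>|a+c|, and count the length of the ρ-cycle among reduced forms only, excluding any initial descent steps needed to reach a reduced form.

D = 504, ⌊√D⌋ = 22
river: ρ → (-13,20,2)
river: ρ → (2,20,-13)
river: ρ → (-13,6,9)
river: ρ → (9,12,-10)
river: ρ → (-10,8,11)
river: ρ → (11,14,-7)
river: ρ → (-7,14,11)
river: ρ → (11,8,-10)
river: ρ → (-10,12,9)
river: ρ → (9,6,-13)
ρ-cycle length = 10 (tail of 0 descent steps not counted)

10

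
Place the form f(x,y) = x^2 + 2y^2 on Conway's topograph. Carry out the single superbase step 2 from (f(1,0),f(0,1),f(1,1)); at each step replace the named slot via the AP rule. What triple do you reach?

start (1,2,3) = (f(1,0),f(0,1),f(1,1))
replace slot 2: 2·(1+3) − 2 = 6 → (1,6,3)

1,6,3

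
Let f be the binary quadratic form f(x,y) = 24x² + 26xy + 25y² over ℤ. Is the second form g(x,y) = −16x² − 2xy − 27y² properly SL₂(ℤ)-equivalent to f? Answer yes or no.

D₁ = -1724, D₂ = -1724
f: translate: b→-22 (≡26 mod 48), so (24,26,25)→(24,-22,23)
f: flip: (24,-22,23)→(23,22,24)
f: reduced (well bottom): (23,22,24) with a≤c, −a<b≤a
g is negative-definite; reduce −g:
−g: reduced (well bottom): (16,2,27) with a≤c, −a<b≤a
flip sign back: reduced form of g is (-16,-2,-27)
reduced forms (23, 22, 24) vs (-16, -2, -27) ⇒ inequivalent

no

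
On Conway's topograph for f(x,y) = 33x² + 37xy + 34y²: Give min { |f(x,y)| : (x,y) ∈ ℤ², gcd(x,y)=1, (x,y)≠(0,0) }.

translate: b→-29 (≡37 mod 66), so (33,37,34)→(33,-29,30)
flip: (33,-29,30)→(30,29,33)
reduced (well bottom): (30,29,33) with a≤c, −a<b≤a
well minimum = a = 30

30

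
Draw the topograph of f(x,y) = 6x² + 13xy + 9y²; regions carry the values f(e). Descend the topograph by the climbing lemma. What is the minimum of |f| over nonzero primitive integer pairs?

translate: b→1 (≡13 mod 12), so (6,13,9)→(6,1,2)
flip: (6,1,2)→(2,-1,6)
reduced (well bottom): (2,-1,6) with a≤c, −a<b≤a
well minimum = a = 2

2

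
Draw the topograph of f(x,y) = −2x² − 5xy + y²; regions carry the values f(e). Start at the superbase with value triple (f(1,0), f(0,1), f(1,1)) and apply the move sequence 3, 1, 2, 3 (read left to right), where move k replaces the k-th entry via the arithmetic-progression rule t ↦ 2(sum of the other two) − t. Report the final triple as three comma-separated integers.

start (-2,1,-6) = (f(1,0),f(0,1),f(1,1))
replace slot 3: 2·((-2)+1) − (-6) = 4 → (-2,1,4)
replace slot 1: 2·(1+4) − (-2) = 12 → (12,1,4)
replace slot 2: 2·(12+4) − 1 = 31 → (12,31,4)
replace slot 3: 2·(12+31) − 4 = 82 → (12,31,82)

12,31,82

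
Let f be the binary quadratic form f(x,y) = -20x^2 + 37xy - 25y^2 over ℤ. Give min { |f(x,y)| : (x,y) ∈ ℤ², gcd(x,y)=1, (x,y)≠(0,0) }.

translate: b→3 (≡-37 mod 40), so (20,-37,25)→(20,3,8)
flip: (20,3,8)→(8,-3,20)
reduced (well bottom): (8,-3,20) with a≤c, −a<b≤a
well minimum |f| = |-8| = 8 (negative-definite)

8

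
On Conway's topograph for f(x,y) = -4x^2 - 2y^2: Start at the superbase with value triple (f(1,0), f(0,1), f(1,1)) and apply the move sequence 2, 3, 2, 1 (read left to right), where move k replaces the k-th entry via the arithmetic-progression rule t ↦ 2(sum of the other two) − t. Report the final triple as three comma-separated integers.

start (-4,-2,-6) = (f(1,0),f(0,1),f(1,1))
replace slot 2: 2·((-4)+(-6)) − (-2) = -18 → (-4,-18,-6)
replace slot 3: 2·((-4)+(-18)) − (-6) = -38 → (-4,-18,-38)
replace slot 2: 2·((-4)+(-38)) − (-18) = -66 → (-4,-66,-38)
replace slot 1: 2·((-66)+(-38)) − (-4) = -204 → (-204,-66,-38)

-204,-66,-38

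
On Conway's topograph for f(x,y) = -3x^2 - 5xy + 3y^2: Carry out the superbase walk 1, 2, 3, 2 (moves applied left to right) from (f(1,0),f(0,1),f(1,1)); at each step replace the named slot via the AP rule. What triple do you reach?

start (-3,3,-5) = (f(1,0),f(0,1),f(1,1))
replace slot 1: 2·(3+(-5)) − (-3) = -1 → (-1,3,-5)
replace slot 2: 2·((-1)+(-5)) − 3 = -15 → (-1,-15,-5)
replace slot 3: 2·((-1)+(-15)) − (-5) = -27 → (-1,-15,-27)
replace slot 2: 2·((-1)+(-27)) − (-15) = -41 → (-1,-41,-27)

-1,-41,-27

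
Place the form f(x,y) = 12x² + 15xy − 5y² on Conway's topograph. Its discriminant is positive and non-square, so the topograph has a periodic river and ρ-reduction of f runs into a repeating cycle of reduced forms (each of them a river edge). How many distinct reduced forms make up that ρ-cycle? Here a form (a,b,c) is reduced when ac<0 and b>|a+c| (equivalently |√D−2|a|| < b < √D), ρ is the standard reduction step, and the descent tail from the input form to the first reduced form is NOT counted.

D = 465, ⌊√D⌋ = 21
river: ρ → (-5,15,12)
river: ρ → (12,9,-8)
river: ρ → (-8,7,13)
river: ρ → (13,19,-2)
river: ρ → (-2,21,3)
river: ρ → (3,21,-2)
river: ρ → (-2,19,13)
river: ρ → (13,7,-8)
river: ρ → (-8,9,12)
river: ρ → (12,15,-5)
ρ-cycle length = 10 (tail of 0 descent steps not counted)

10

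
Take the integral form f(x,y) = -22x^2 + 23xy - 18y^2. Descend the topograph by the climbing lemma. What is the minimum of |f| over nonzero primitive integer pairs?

translate: b→21 (≡-23 mod 44), so (22,-23,18)→(22,21,17)
flip: (22,21,17)→(17,-21,22)
translate: b→13 (≡-21 mod 34), so (17,-21,22)→(17,13,18)
reduced (well bottom): (17,13,18) with a≤c, −a<b≤a
well minimum |f| = |-17| = 17 (negative-definite)

17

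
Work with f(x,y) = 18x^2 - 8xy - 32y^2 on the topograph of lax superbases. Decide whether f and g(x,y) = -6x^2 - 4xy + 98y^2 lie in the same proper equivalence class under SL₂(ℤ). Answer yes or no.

D₁ = 2368, D₂ = 2368
river cycle of f (length 6): (18, 28, -22), (-22, 16, 24), (24, 32, -14), (-14, 24, 32), (32, 40, -6), (-6, 44, 18)
river cycle of g (length 6): (-6, 44, 18), (18, 28, -22), (-22, 16, 24), (24, 32, -14), (-14, 24, 32), (32, 40, -6)
cycles coincide ⇒ equivalent

yes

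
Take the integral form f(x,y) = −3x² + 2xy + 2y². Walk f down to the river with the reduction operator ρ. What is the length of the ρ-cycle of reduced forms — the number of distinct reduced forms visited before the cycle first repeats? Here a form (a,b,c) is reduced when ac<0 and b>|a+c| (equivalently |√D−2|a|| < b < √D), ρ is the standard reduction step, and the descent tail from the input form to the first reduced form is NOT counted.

D = 28, ⌊√D⌋ = 5
river: ρ → (2,2,-3)
river: ρ → (-3,4,1)
river: ρ → (1,4,-3)
river: ρ → (-3,2,2)
ρ-cycle length = 4 (tail of 0 descent steps not counted)

4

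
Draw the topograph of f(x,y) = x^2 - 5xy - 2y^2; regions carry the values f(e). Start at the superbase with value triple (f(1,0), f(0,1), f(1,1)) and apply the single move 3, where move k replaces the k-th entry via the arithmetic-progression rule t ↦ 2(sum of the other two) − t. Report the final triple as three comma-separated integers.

start (1,-2,-6) = (f(1,0),f(0,1),f(1,1))
replace slot 3: 2·(1+(-2)) − (-6) = 4 → (1,-2,4)

1,-2,4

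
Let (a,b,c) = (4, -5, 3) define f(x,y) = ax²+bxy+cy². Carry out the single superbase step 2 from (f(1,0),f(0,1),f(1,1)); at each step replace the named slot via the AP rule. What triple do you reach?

start (4,3,2) = (f(1,0),f(0,1),f(1,1))
replace slot 2: 2·(4+2) − 3 = 9 → (4,9,2)

4,9,2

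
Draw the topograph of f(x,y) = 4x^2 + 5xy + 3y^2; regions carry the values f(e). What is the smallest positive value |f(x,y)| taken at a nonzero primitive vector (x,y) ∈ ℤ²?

translate: b→-3 (≡5 mod 8), so (4,5,3)→(4,-3,2)
flip: (4,-3,2)→(2,3,4)
translate: b→-1 (≡3 mod 4), so (2,3,4)→(2,-1,3)
reduced (well bottom): (2,-1,3) with a≤c, −a<b≤a
well minimum = a = 2

2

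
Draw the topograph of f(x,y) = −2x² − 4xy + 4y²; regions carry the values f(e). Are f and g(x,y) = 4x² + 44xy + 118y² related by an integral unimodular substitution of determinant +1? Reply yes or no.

D₁ = 48, D₂ = 48
river cycle of f (length 2): (4, 4, -2), (-2, 4, 4)
river cycle of g (length 2): (4, 4, -2), (-2, 4, 4)
cycles coincide ⇒ equivalent

yes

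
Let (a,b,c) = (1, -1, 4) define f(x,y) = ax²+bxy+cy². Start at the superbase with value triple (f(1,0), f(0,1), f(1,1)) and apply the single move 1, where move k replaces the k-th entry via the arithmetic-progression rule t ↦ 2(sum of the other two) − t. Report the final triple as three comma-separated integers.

start (1,4,4) = (f(1,0),f(0,1),f(1,1))
replace slot 1: 2·(4+4) − 1 = 15 → (15,4,4)

15,4,4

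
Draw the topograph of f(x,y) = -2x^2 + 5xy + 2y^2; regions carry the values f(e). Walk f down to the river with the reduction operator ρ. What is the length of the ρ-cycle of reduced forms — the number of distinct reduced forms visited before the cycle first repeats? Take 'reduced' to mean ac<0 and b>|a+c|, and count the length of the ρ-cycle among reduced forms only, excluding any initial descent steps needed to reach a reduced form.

D = 41, ⌊√D⌋ = 6
river: ρ → (2,3,-4)
river: ρ → (-4,5,1)
river: ρ → (1,5,-4)
river: ρ → (-4,3,2)
river: ρ → (2,5,-2)
river: ρ → (-2,3,4)
river: ρ → (4,5,-1)
river: ρ → (-1,5,4)
river: ρ → (4,3,-2)
river: ρ → (-2,5,2)
ρ-cycle length = 10 (tail of 0 descent steps not counted)

10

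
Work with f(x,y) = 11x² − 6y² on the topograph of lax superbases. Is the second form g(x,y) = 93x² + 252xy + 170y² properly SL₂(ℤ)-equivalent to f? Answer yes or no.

D₁ = 264, D₂ = 264
river cycle of f (length 6): (-6, 12, 5), (5, 8, -10), (-10, 12, 3), (3, 12, -10), (-10, 8, 5), (5, 12, -6)
river cycle of g (length 6): (-6, 12, 5), (5, 8, -10), (-10, 12, 3), (3, 12, -10), (-10, 8, 5), (5, 12, -6)
cycles coincide ⇒ equivalent

yes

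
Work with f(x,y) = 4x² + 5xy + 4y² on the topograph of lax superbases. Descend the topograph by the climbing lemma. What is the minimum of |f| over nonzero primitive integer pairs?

translate: b→-3 (≡5 mod 8), so (4,5,4)→(4,-3,3)
flip: (4,-3,3)→(3,3,4)
reduced (well bottom): (3,3,4) with a≤c, −a<b≤a
well minimum = a = 3

3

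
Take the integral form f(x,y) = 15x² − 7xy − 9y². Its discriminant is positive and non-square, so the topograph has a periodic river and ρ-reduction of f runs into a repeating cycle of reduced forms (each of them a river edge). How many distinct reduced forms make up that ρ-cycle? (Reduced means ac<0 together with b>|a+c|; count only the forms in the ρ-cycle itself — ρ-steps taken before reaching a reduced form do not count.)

D = 589, ⌊√D⌋ = 24
descent: ρ → (-9,7,15)  [lands on river]
river: ρ → (15,23,-1)
river: ρ → (-1,23,15)
river: ρ → (15,7,-9)
river: ρ → (-9,11,13)
river: ρ → (13,15,-7)
river: ρ → (-7,13,15)
river: ρ → (15,17,-5)
river: ρ → (-5,23,3)
river: ρ → (3,19,-19)
river: ρ → (-19,19,3)
river: ρ → (3,23,-5)
river: ρ → (-5,17,15)
river: ρ → (15,13,-7)
river: ρ → (-7,15,13)
river: ρ → (13,11,-9)
ρ-cycle length = 16 (tail of 1 descent step not counted)

16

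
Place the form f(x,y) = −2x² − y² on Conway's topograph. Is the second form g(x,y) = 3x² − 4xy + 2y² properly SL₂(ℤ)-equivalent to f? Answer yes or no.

D₁ = -8, D₂ = -8
f is negative-definite; reduce −f:
−f: flip: (2,0,1)→(1,0,2)
−f: reduced (well bottom): (1,0,2) with a≤c, −a<b≤a
flip sign back: reduced form of f is (-1,0,-2)
g: translate: b→2 (≡-4 mod 6), so (3,-4,2)→(3,2,1)
g: flip: (3,2,1)→(1,-2,3)
g: translate: b→0 (≡-2 mod 2), so (1,-2,3)→(1,0,2)
g: reduced (well bottom): (1,0,2) with a≤c, −a<b≤a
reduced forms (-1, 0, -2) vs (1, 0, 2) ⇒ inequivalent

no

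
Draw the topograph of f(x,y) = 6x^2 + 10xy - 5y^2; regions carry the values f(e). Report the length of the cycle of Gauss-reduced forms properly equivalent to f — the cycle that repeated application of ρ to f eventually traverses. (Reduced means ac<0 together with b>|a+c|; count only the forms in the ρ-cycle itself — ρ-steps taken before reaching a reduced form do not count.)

D = 220, ⌊√D⌋ = 14
river: ρ → (-5,10,6)
river: ρ → (6,14,-1)
river: ρ → (-1,14,6)
river: ρ → (6,10,-5)
ρ-cycle length = 4 (tail of 0 descent steps not counted)

4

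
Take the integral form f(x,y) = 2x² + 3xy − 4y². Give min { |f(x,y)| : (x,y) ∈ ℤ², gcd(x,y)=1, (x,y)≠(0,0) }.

river: ρ → (-4,5,1)
river: ρ → (1,5,-4)
river: ρ → (-4,3,2)
river: ρ → (2,5,-2)
river: ρ → (-2,3,4)
river: ρ → (4,5,-1)
river: ρ → (-1,5,4)
river: ρ → (4,3,-2)
river: ρ → (-2,5,2)
river: ρ → (2,3,-4)
closes: descent 0, river 10
min |a| on river = 1

1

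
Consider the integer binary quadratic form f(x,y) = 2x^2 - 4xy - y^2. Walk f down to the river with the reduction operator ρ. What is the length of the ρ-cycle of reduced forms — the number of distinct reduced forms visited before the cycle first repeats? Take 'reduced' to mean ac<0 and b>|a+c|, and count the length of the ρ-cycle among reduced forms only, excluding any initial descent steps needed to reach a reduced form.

D = 24, ⌊√D⌋ = 4
descent: ρ → (-1,4,2)  [lands on river]
river: ρ → (2,4,-1)
ρ-cycle length = 2 (tail of 1 descent step not counted)

2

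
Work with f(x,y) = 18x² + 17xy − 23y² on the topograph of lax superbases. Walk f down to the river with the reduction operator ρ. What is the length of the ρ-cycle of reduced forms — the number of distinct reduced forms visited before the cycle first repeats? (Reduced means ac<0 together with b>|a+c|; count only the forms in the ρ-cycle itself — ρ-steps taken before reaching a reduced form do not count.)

D = 1945, ⌊√D⌋ = 44
river: ρ → (-23,29,12)
river: ρ → (12,43,-2)
river: ρ → (-2,41,33)
river: ρ → (33,25,-10)
river: ρ → (-10,35,18)
river: ρ → (18,37,-8)
river: ρ → (-8,43,3)
river: ρ → (3,41,-22)
river: ρ → (-22,3,22)
river: ρ → (22,41,-3)
river: ρ → (-3,43,8)
river: ρ → (8,37,-18)
river: ρ → (-18,35,10)
river: ρ → (10,25,-33)
river: ρ → (-33,41,2)
river: ρ → (2,43,-12)
river: ρ → (-12,29,23)
river: ρ → (23,17,-18)
river: ρ → (-18,19,22)
river: ρ → (22,25,-15)
river: ρ → (-15,35,12)
river: ρ → (12,37,-12)
river: ρ → (-12,35,15)
river: ρ → (15,25,-22)
river: ρ → (-22,19,18)
river: ρ → (18,17,-23)
ρ-cycle length = 26 (tail of 0 descent steps not counted)

26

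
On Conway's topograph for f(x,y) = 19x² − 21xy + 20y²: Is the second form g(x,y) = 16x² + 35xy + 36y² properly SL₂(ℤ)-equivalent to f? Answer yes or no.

D₁ = -1079, D₂ = -1079
f: translate: b→17 (≡-21 mod 38), so (19,-21,20)→(19,17,18)
f: flip: (19,17,18)→(18,-17,19)
f: reduced (well bottom): (18,-17,19) with a≤c, −a<b≤a
g: translate: b→3 (≡35 mod 32), so (16,35,36)→(16,3,17)
g: reduced (well bottom): (16,3,17) with a≤c, −a<b≤a
reduced forms (18, -17, 19) vs (16, 3, 17) ⇒ inequivalent

no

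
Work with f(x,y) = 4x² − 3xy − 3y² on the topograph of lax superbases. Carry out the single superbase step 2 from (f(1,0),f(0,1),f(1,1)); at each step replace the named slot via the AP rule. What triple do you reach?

start (4,-3,-2) = (f(1,0),f(0,1),f(1,1))
replace slot 2: 2·(4+(-2)) − (-3) = 7 → (4,7,-2)

4,7,-2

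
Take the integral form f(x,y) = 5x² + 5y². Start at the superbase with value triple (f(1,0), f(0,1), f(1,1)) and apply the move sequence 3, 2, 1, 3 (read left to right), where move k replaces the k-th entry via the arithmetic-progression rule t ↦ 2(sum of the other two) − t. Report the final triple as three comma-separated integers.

start (5,5,10) = (f(1,0),f(0,1),f(1,1))
replace slot 3: 2·(5+5) − 10 = 10 → (5,5,10)
replace slot 2: 2·(5+10) − 5 = 25 → (5,25,10)
replace slot 1: 2·(25+10) − 5 = 65 → (65,25,10)
replace slot 3: 2·(65+25) − 10 = 170 → (65,25,170)

65,25,170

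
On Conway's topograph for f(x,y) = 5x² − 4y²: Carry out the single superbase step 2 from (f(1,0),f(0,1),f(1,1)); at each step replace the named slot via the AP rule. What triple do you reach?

start (5,-4,1) = (f(1,0),f(0,1),f(1,1))
replace slot 2: 2·(5+1) − (-4) = 16 → (5,16,1)

5,16,1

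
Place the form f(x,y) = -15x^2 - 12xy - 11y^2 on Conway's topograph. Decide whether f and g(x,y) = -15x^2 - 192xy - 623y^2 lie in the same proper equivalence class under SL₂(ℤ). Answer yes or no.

D₁ = -516, D₂ = -516
f is negative-definite; reduce −f:
−f: flip: (15,12,11)→(11,-12,15)
−f: translate: b→10 (≡-12 mod 22), so (11,-12,15)→(11,10,14)
−f: reduced (well bottom): (11,10,14) with a≤c, −a<b≤a
flip sign back: reduced form of f is (-11,-10,-14)
g is negative-definite; reduce −g:
−g: translate: b→12 (≡192 mod 30), so (15,192,623)→(15,12,11)
−g: flip: (15,12,11)→(11,-12,15)
−g: translate: b→10 (≡-12 mod 22), so (11,-12,15)→(11,10,14)
−g: reduced (well bottom): (11,10,14) with a≤c, −a<b≤a
flip sign back: reduced form of g is (-11,-10,-14)
reduced forms (-11, -10, -14) vs (-11, -10, -14) ⇒ equivalent

yes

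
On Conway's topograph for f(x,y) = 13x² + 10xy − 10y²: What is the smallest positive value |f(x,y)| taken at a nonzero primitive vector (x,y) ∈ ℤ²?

river: ρ → (-10,10,13)
river: ρ → (13,16,-7)
river: ρ → (-7,12,17)
river: ρ → (17,22,-2)
river: ρ → (-2,22,17)
river: ρ → (17,12,-7)
river: ρ → (-7,16,13)
river: ρ → (13,10,-10)
closes: descent 0, river 8
min |a| on river = 2

2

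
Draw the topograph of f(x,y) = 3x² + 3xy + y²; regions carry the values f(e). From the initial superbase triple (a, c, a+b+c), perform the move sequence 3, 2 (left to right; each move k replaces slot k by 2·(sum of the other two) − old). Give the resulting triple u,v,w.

start (3,1,7) = (f(1,0),f(0,1),f(1,1))
replace slot 3: 2·(3+1) − 7 = 1 → (3,1,1)
replace slot 2: 2·(3+1) − 1 = 7 → (3,7,1)

3,7,1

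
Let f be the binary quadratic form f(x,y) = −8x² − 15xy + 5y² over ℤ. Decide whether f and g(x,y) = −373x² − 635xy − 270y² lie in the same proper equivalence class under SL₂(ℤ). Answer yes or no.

D₁ = 385, D₂ = 385
river cycle of f (length 10): (5, 15, -8), (-8, 17, 3), (3, 19, -2), (-2, 17, 12), (12, 7, -7), (-7, 7, 12), (12, 17, -2), (-2, 19, 3), (3, 17, -8), (-8, 15, 5)
river cycle of g (length 10): (-8, 17, 3), (3, 19, -2), (-2, 17, 12), (12, 7, -7), (-7, 7, 12), (12, 17, -2), (-2, 19, 3), (3, 17, -8), (-8, 15, 5), (5, 15, -8)
cycles coincide ⇒ equivalent

yes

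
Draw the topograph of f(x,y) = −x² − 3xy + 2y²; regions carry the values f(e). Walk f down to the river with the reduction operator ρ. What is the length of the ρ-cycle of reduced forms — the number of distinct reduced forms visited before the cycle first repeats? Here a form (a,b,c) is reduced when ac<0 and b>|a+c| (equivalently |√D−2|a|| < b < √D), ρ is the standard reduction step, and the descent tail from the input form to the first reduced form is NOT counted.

D = 17, ⌊√D⌋ = 4
descent: ρ → (2,3,-1)  [lands on river]
river: ρ → (-1,3,2)
river: ρ → (2,1,-2)
river: ρ → (-2,3,1)
river: ρ → (1,3,-2)
river: ρ → (-2,1,2)
ρ-cycle length = 6 (tail of 1 descent step not counted)

6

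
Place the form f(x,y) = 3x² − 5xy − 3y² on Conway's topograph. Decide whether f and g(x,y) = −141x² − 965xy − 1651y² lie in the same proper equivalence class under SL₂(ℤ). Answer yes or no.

D₁ = 61, D₂ = 61
river cycle of f (length 6): (-3, 5, 3), (3, 7, -1), (-1, 7, 3), (3, 5, -3), (-3, 7, 1), (1, 7, -3)
river cycle of g (length 6): (-3, 5, 3), (3, 7, -1), (-1, 7, 3), (3, 5, -3), (-3, 7, 1), (1, 7, -3)
cycles coincide ⇒ equivalent

yes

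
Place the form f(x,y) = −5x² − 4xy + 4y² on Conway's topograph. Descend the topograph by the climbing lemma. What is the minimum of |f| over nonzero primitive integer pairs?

descent: ρ → (4,4,-5)  [lands on river]
river: ρ → (-5,6,3)
river: ρ → (3,6,-5)
river: ρ → (-5,4,4)
closes: descent 1, river 4
min |a| on river = 3

3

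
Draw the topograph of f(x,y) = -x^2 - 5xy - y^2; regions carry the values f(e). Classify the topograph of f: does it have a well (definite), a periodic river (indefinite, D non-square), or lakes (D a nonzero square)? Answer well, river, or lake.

D = b²−4ac = (-5)² − 4·(-1)·(-1) = 21
D > 0 non-square ⇒ indefinite ⇒ periodic river

river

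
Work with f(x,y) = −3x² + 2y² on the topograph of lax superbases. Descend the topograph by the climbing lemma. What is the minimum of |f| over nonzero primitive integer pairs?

descent: ρ → (2,4,-1)  [lands on river]
river: ρ → (-1,4,2)
closes: descent 1, river 2
min |a| on river = 1

1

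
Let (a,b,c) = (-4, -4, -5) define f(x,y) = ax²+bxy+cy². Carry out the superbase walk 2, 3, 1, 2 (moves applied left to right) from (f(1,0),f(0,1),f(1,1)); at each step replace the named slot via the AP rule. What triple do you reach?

start (-4,-5,-13) = (f(1,0),f(0,1),f(1,1))
replace slot 2: 2·((-4)+(-13)) − (-5) = -29 → (-4,-29,-13)
replace slot 3: 2·((-4)+(-29)) − (-13) = -53 → (-4,-29,-53)
replace slot 1: 2·((-29)+(-53)) − (-4) = -160 → (-160,-29,-53)
replace slot 2: 2·((-160)+(-53)) − (-29) = -397 → (-160,-397,-53)

-160,-397,-53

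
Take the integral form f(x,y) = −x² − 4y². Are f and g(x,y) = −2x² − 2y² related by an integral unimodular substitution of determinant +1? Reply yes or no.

D₁ = -16, D₂ = -16
f is negative-definite; reduce −f:
−f: reduced (well bottom): (1,0,4) with a≤c, −a<b≤a
flip sign back: reduced form of f is (-1,0,-4)
g is negative-definite; reduce −g:
−g: reduced (well bottom): (2,0,2) with a≤c, −a<b≤a
flip sign back: reduced form of g is (-2,0,-2)
reduced forms (-1, 0, -4) vs (-2, 0, -2) ⇒ inequivalent

no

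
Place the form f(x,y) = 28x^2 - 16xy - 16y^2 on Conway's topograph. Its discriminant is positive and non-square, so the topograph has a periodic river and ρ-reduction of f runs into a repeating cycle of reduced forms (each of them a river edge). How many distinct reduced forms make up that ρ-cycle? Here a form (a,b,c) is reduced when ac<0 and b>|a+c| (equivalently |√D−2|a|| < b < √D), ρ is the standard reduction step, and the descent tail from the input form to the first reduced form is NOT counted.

D = 2048, ⌊√D⌋ = 45
descent: ρ → (-16,16,28)  [lands on river]
river: ρ → (28,40,-4)
river: ρ → (-4,40,28)
river: ρ → (28,16,-16)
ρ-cycle length = 4 (tail of 1 descent step not counted)

4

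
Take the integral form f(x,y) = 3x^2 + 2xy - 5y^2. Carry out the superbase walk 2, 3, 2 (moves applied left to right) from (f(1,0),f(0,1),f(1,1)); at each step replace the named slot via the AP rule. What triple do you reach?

start (3,-5,0) = (f(1,0),f(0,1),f(1,1))
replace slot 2: 2·(3+0) − (-5) = 11 → (3,11,0)
replace slot 3: 2·(3+11) − 0 = 28 → (3,11,28)
replace slot 2: 2·(3+28) − 11 = 51 → (3,51,28)

3,51,28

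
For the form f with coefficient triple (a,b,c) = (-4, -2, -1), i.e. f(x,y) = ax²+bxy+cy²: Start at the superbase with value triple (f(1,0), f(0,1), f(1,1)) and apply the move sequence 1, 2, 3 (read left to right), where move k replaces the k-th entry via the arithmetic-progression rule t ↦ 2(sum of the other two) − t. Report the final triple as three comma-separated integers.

start (-4,-1,-7) = (f(1,0),f(0,1),f(1,1))
replace slot 1: 2·((-1)+(-7)) − (-4) = -12 → (-12,-1,-7)
replace slot 2: 2·((-12)+(-7)) − (-1) = -37 → (-12,-37,-7)
replace slot 3: 2·((-12)+(-37)) − (-7) = -91 → (-12,-37,-91)

-12,-37,-91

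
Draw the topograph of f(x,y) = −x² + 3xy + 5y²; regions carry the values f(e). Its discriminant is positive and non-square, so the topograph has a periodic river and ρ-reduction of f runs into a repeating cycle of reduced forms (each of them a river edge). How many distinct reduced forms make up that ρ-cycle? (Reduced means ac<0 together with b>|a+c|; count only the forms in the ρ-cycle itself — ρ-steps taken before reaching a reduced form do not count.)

D = 29, ⌊√D⌋ = 5
descent: ρ → (5,-3,-1)
descent: ρ → (-1,5,1)  [lands on river]
river: ρ → (1,5,-1)
ρ-cycle length = 2 (tail of 2 descent steps not counted)

2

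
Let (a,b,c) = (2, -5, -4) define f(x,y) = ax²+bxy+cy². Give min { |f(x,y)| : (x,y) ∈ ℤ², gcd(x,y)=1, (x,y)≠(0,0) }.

descent: ρ → (-4,5,2)  [lands on river]
river: ρ → (2,7,-1)
river: ρ → (-1,7,2)
river: ρ → (2,5,-4)
river: ρ → (-4,3,3)
river: ρ → (3,3,-4)
closes: descent 1, river 6
min |a| on river = 1

1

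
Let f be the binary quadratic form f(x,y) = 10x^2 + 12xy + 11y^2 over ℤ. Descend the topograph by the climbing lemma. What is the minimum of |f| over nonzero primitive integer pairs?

translate: b→-8 (≡12 mod 20), so (10,12,11)→(10,-8,9)
flip: (10,-8,9)→(9,8,10)
reduced (well bottom): (9,8,10) with a≤c, −a<b≤a
well minimum = a = 9

9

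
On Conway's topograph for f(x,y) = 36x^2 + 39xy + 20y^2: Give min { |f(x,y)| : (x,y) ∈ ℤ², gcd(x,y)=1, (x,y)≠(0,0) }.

translate: b→-33 (≡39 mod 72), so (36,39,20)→(36,-33,17)
flip: (36,-33,17)→(17,33,36)
translate: b→-1 (≡33 mod 34), so (17,33,36)→(17,-1,20)
reduced (well bottom): (17,-1,20) with a≤c, −a<b≤a
well minimum = a = 17

17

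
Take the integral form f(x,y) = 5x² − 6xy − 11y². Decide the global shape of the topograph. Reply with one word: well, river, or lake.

D = b²−4ac = (-6)² − 4·5·(-11) = 256
D = 16² is a perfect square ⇒ form factors over ℤ ⇒ lakes

lake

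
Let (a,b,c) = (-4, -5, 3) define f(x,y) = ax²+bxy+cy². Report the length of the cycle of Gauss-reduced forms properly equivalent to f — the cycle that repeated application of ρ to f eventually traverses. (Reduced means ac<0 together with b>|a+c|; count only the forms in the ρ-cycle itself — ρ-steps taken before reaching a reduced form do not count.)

D = 73, ⌊√D⌋ = 8
descent: ρ → (3,5,-4)  [lands on river]
river: ρ → (-4,3,4)
river: ρ → (4,5,-3)
river: ρ → (-3,7,2)
river: ρ → (2,5,-6)
river: ρ → (-6,7,1)
river: ρ → (1,7,-6)
river: ρ → (-6,5,2)
river: ρ → (2,7,-3)
river: ρ → (-3,5,4)
river: ρ → (4,3,-4)
river: ρ → (-4,5,3)
river: ρ → (3,7,-2)
river: ρ → (-2,5,6)
river: ρ → (6,7,-1)
river: ρ → (-1,7,6)
river: ρ → (6,5,-2)
river: ρ → (-2,7,3)
ρ-cycle length = 18 (tail of 1 descent step not counted)

18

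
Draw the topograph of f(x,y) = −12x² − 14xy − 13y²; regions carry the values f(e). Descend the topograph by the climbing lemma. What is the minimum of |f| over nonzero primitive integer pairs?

translate: b→-10 (≡14 mod 24), so (12,14,13)→(12,-10,11)
flip: (12,-10,11)→(11,10,12)
reduced (well bottom): (11,10,12) with a≤c, −a<b≤a
well minimum |f| = |-11| = 11 (negative-definite)

11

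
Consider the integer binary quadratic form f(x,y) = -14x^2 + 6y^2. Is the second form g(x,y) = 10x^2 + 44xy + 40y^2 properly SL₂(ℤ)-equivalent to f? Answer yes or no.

D₁ = 336, D₂ = 336
river cycle of f (length 6): (6, 12, -8), (-8, 4, 10), (10, 16, -2), (-2, 16, 10), (10, 4, -8), (-8, 12, 6)
river cycle of g (length 6): (6, 12, -8), (-8, 4, 10), (10, 16, -2), (-2, 16, 10), (10, 4, -8), (-8, 12, 6)
cycles coincide ⇒ equivalent

yes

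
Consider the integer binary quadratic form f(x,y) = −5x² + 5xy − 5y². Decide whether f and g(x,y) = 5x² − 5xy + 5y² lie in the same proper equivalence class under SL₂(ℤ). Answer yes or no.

D₁ = -75, D₂ = -75
f is negative-definite; reduce −f:
−f: translate: b→5 (≡-5 mod 10), so (5,-5,5)→(5,5,5)
−f: reduced (well bottom): (5,5,5) with a≤c, −a<b≤a
flip sign back: reduced form of f is (-5,-5,-5)
g: translate: b→5 (≡-5 mod 10), so (5,-5,5)→(5,5,5)
g: reduced (well bottom): (5,5,5) with a≤c, −a<b≤a
reduced forms (-5, -5, -5) vs (5, 5, 5) ⇒ inequivalent

no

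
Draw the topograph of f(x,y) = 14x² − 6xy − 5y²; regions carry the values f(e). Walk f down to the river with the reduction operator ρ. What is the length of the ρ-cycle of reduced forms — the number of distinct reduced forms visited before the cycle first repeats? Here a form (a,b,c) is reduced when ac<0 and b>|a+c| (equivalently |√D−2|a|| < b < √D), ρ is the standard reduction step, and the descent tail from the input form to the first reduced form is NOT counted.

D = 316, ⌊√D⌋ = 17
descent: ρ → (-5,16,3)  [lands on river]
river: ρ → (3,14,-10)
river: ρ → (-10,6,7)
river: ρ → (7,8,-9)
river: ρ → (-9,10,6)
river: ρ → (6,14,-5)
ρ-cycle length = 6 (tail of 1 descent step not counted)

6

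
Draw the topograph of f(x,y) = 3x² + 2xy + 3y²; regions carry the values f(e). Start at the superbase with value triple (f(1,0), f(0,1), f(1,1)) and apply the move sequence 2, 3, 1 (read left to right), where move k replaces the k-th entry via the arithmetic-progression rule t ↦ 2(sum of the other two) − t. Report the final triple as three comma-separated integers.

start (3,3,8) = (f(1,0),f(0,1),f(1,1))
replace slot 2: 2·(3+8) − 3 = 19 → (3,19,8)
replace slot 3: 2·(3+19) − 8 = 36 → (3,19,36)
replace slot 1: 2·(19+36) − 3 = 107 → (107,19,36)

107,19,36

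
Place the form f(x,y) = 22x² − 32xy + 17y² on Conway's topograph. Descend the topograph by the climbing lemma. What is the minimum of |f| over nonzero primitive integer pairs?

translate: b→12 (≡-32 mod 44), so (22,-32,17)→(22,12,7)
flip: (22,12,7)→(7,-12,22)
translate: b→2 (≡-12 mod 14), so (7,-12,22)→(7,2,17)
reduced (well bottom): (7,2,17) with a≤c, −a<b≤a
well minimum = a = 7

7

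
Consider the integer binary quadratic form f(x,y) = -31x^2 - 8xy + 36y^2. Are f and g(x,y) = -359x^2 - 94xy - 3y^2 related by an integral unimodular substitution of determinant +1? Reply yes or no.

D₁ = 4528, D₂ = 4528
river cycle of f (length 32): (36, 8, -31), (-31, 54, 13), (13, 50, -39), (-39, 28, 24), (24, 20, -43), (-43, 66, 1), (1, 66, -43), (-43, 20, 24), (24, 28, -39), (-39, 50, 13), … (22 more)
river cycle of g (length 32): (-3, 64, 36), (36, 8, -31), (-31, 54, 13), (13, 50, -39), (-39, 28, 24), (24, 20, -43), (-43, 66, 1), (1, 66, -43), (-43, 20, 24), (24, 28, -39), … (22 more)
cycles coincide ⇒ equivalent

yes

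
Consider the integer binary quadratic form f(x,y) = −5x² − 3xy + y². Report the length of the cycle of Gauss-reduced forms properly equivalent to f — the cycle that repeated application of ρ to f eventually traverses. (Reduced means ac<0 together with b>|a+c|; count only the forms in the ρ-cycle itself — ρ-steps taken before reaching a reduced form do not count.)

D = 29, ⌊√D⌋ = 5
descent: ρ → (1,5,-1)  [lands on river]
river: ρ → (-1,5,1)
ρ-cycle length = 2 (tail of 1 descent step not counted)

2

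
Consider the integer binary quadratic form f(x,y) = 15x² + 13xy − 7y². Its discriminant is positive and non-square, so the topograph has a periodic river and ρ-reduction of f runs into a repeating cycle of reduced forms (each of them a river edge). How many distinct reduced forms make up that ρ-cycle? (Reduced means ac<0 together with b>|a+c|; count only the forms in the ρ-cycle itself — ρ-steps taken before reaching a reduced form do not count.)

D = 589, ⌊√D⌋ = 24
river: ρ → (-7,15,13)
river: ρ → (13,11,-9)
river: ρ → (-9,7,15)
river: ρ → (15,23,-1)
river: ρ → (-1,23,15)
river: ρ → (15,7,-9)
river: ρ → (-9,11,13)
river: ρ → (13,15,-7)
river: ρ → (-7,13,15)
river: ρ → (15,17,-5)
river: ρ → (-5,23,3)
river: ρ → (3,19,-19)
river: ρ → (-19,19,3)
river: ρ → (3,23,-5)
river: ρ → (-5,17,15)
river: ρ → (15,13,-7)
ρ-cycle length = 16 (tail of 0 descent steps not counted)

16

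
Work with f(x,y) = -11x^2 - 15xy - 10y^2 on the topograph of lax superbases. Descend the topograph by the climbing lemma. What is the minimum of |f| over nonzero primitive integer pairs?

translate: b→-7 (≡15 mod 22), so (11,15,10)→(11,-7,6)
flip: (11,-7,6)→(6,7,11)
translate: b→-5 (≡7 mod 12), so (6,7,11)→(6,-5,10)
reduced (well bottom): (6,-5,10) with a≤c, −a<b≤a
well minimum |f| = |-6| = 6 (negative-definite)

6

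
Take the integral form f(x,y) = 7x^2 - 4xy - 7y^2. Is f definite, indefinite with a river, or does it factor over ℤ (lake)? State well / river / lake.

D = b²−4ac = (-4)² − 4·7·(-7) = 212
D > 0 non-square ⇒ indefinite ⇒ periodic river

river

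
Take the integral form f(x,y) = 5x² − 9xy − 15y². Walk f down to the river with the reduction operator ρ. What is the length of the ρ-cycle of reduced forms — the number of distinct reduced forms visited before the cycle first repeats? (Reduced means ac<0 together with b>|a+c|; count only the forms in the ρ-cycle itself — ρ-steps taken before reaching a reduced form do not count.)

D = 381, ⌊√D⌋ = 19
descent: ρ → (-15,9,5)
descent: ρ → (5,11,-13)  [lands on river]
river: ρ → (-13,15,3)
river: ρ → (3,15,-13)
river: ρ → (-13,11,5)
river: ρ → (5,19,-1)
river: ρ → (-1,19,5)
ρ-cycle length = 6 (tail of 2 descent steps not counted)

6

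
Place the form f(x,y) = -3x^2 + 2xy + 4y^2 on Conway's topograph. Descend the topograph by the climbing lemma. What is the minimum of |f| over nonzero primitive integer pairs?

river: ρ → (4,6,-1)
river: ρ → (-1,6,4)
river: ρ → (4,2,-3)
river: ρ → (-3,4,3)
river: ρ → (3,2,-4)
river: ρ → (-4,6,1)
river: ρ → (1,6,-4)
river: ρ → (-4,2,3)
river: ρ → (3,4,-3)
river: ρ → (-3,2,4)
closes: descent 0, river 10
min |a| on river = 1

1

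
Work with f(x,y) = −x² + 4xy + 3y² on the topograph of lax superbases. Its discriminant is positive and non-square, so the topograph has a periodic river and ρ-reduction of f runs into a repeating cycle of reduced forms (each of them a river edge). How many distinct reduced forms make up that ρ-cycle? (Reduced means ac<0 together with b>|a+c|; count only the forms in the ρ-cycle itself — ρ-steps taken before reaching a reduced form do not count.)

D = 28, ⌊√D⌋ = 5
river: ρ → (3,2,-2)
river: ρ → (-2,2,3)
river: ρ → (3,4,-1)
river: ρ → (-1,4,3)
ρ-cycle length = 4 (tail of 0 descent steps not counted)

4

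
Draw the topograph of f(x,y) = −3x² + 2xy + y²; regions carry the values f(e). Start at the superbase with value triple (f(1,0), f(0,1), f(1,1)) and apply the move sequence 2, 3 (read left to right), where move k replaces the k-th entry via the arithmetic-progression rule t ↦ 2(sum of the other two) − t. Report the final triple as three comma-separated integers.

start (-3,1,0) = (f(1,0),f(0,1),f(1,1))
replace slot 2: 2·((-3)+0) − 1 = -7 → (-3,-7,0)
replace slot 3: 2·((-3)+(-7)) − 0 = -20 → (-3,-7,-20)

-3,-7,-20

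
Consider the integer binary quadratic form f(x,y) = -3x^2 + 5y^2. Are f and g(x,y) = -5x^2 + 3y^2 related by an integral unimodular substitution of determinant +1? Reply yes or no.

D₁ = 60, D₂ = 60
river cycle of f (length 2): (-3, 6, 2), (2, 6, -3)
river cycle of g (length 2): (3, 6, -2), (-2, 6, 3)
cycles differ ⇒ inequivalent

no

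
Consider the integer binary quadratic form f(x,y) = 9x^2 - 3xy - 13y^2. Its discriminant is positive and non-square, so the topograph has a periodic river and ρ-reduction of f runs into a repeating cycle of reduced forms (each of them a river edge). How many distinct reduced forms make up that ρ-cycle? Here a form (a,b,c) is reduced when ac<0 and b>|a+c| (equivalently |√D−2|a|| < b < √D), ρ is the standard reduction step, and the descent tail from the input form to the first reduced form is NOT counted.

D = 477, ⌊√D⌋ = 21
descent: ρ → (-13,3,9)
descent: ρ → (9,15,-7)  [lands on river]
river: ρ → (-7,13,11)
river: ρ → (11,9,-9)
river: ρ → (-9,9,11)
river: ρ → (11,13,-7)
river: ρ → (-7,15,9)
river: ρ → (9,21,-1)
river: ρ → (-1,21,9)
ρ-cycle length = 8 (tail of 2 descent steps not counted)

8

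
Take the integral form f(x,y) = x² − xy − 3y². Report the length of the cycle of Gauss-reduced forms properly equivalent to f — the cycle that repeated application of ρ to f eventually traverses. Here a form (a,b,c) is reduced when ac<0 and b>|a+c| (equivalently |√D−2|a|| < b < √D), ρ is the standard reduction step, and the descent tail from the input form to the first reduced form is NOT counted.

D = 13, ⌊√D⌋ = 3
descent: ρ → (-3,1,1)
descent: ρ → (1,3,-1)  [lands on river]
river: ρ → (-1,3,1)
ρ-cycle length = 2 (tail of 2 descent steps not counted)

2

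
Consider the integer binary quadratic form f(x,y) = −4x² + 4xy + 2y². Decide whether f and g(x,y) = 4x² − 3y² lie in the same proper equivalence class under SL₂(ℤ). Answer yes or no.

D₁ = 48, D₂ = 48
river cycle of f (length 2): (2, 4, -4), (-4, 4, 2)
river cycle of g (length 2): (-3, 6, 1), (1, 6, -3)
cycles differ ⇒ inequivalent

no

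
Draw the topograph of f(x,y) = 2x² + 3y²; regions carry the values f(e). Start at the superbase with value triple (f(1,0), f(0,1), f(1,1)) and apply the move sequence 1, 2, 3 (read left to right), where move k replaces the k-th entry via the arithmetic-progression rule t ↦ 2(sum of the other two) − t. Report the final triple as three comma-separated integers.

start (2,3,5) = (f(1,0),f(0,1),f(1,1))
replace slot 1: 2·(3+5) − 2 = 14 → (14,3,5)
replace slot 2: 2·(14+5) − 3 = 35 → (14,35,5)
replace slot 3: 2·(14+35) − 5 = 93 → (14,35,93)

14,35,93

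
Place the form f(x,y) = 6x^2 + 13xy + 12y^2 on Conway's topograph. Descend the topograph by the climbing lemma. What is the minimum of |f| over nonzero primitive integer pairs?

translate: b→1 (≡13 mod 12), so (6,13,12)→(6,1,5)
flip: (6,1,5)→(5,-1,6)
reduced (well bottom): (5,-1,6) with a≤c, −a<b≤a
well minimum = a = 5

5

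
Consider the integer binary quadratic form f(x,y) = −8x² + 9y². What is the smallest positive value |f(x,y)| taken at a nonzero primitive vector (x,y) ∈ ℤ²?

descent: ρ → (9,0,-8)
descent: ρ → (-8,16,1)  [lands on river]
river: ρ → (1,16,-8)
closes: descent 2, river 2
min |a| on river = 1

1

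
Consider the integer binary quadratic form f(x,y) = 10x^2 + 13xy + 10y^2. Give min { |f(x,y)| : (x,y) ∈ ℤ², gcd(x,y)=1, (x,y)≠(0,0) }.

translate: b→-7 (≡13 mod 20), so (10,13,10)→(10,-7,7)
flip: (10,-7,7)→(7,7,10)
reduced (well bottom): (7,7,10) with a≤c, −a<b≤a
well minimum = a = 7

7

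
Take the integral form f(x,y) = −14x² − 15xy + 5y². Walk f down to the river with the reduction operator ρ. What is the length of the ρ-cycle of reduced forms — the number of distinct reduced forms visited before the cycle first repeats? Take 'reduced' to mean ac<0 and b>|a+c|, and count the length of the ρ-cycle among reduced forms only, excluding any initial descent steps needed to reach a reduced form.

D = 505, ⌊√D⌋ = 22
descent: ρ → (5,15,-14)  [lands on river]
river: ρ → (-14,13,6)
river: ρ → (6,11,-16)
river: ρ → (-16,21,1)
river: ρ → (1,21,-16)
river: ρ → (-16,11,6)
river: ρ → (6,13,-14)
river: ρ → (-14,15,5)
ρ-cycle length = 8 (tail of 1 descent step not counted)

8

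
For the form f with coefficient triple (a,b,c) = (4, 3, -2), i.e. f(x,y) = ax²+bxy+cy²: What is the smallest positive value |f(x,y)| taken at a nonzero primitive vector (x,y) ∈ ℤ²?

river: ρ → (-2,5,2)
river: ρ → (2,3,-4)
river: ρ → (-4,5,1)
river: ρ → (1,5,-4)
river: ρ → (-4,3,2)
river: ρ → (2,5,-2)
river: ρ → (-2,3,4)
river: ρ → (4,5,-1)
river: ρ → (-1,5,4)
river: ρ → (4,3,-2)
closes: descent 0, river 10
min |a| on river = 1

1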